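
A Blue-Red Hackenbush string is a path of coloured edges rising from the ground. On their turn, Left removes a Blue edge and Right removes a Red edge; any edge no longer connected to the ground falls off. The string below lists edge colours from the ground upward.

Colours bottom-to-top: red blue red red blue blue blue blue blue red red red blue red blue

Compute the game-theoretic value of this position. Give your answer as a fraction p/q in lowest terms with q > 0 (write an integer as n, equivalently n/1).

g(r) = { ∅ | 0 } so -1
g(rb) = { -1 | 0 } so -1/2
g(rbr) = { -1 | -1/2 0 } so -3/4
g(rbrr) = { -1 | -3/4 -1/2 0 } so -7/8
g(rbrrb) = { -1 -7/8 | -3/4 -1/2 0 } so -13/16
g(rbrrbb) = { -1 -7/8 -13/16 | -3/4 -1/2 0 } so -25/32
g(rbrrbbb) = { -1 -7/8 -13/16 -25/32 | -3/4 -1/2 0 } so -49/64
g(rbrrbbbb) = { -1 -7/8 -13/16 -25/32 -49/64 | -3/4 -1/2 0 } so -97/128
g(rbrrbbbbb) = { -1 -7/8 -13/16 -25/32 -49/64 -97/128 | -3/4 -1/2 0 } so -193/256
g(rbrrbbbbbr) = { -1 -7/8 -13/16 -25/32 -49/64 -97/128 | -193/256 -3/4 -1/2 0 } so -387/512
g(rbrrbbbbbrr) = { -1 -7/8 -13/16 -25/32 -49/64 -97/128 | -387/512 -193/256 -3/4 -1/2 0 } so -775/1024
g(rbrrbbbbbrrr) = { -1 -7/8 -13/16 -25/32 -49/64 -97/128 | -775/1024 -387/512 -193/256 -3/4 -1/2 0 } so -1551/2048
g(rbrrbbbbbrrrb) = { -1 -7/8 -13/16 -25/32 -49/64 -97/128 -1551/2048 | -775/1024 -387/512 -193/256 -3/4 -1/2 0 } so -3101/4096
g(rbrrbbbbbrrrbr) = { -1 -7/8 -13/16 -25/32 -49/64 -97/128 -1551/2048 | -3101/4096 -775/1024 -387/512 -193/256 -3/4 -1/2 0 } so -6203/8192
g(rbrrbbbbbrrrbrb) = { -1 -7/8 -13/16 -25/32 -49/64 -97/128 -1551/2048 -6203/8192 | -3101/4096 -775/1024 -387/512 -193/256 -3/4 -1/2 0 } so -12405/16384

-12405/16384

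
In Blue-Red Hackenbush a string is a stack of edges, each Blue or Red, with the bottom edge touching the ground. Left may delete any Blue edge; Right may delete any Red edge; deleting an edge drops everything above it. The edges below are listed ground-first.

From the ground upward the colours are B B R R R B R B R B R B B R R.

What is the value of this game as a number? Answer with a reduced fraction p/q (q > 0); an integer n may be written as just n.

9561/8192

value(B) = { 0 | (no moves) } so 1
value(BB) = { 0; 1 | (no moves) } so 2
value(BBR) = { 0; 1 | 2 } so 3/2
value(BBRR) = { 0; 1 | 3/2; 2 } so 5/4
value(BBRRR) = { 0; 1 | 5/4; 3/2; 2 } so 9/8
value(BBRRRB) = { 0; 1; 9/8 | 5/4; 3/2; 2 } so 19/16
value(BBRRRBR) = { 0; 1; 9/8 | 19/16; 5/4; 3/2; 2 } so 37/32
value(BBRRRBRB) = { 0; 1; 9/8; 37/32 | 19/16; 5/4; 3/2; 2 } so 75/64
value(BBRRRBRBR) = { 0; 1; 9/8; 37/32 | 75/64; 19/16; 5/4; 3/2; 2 } so 149/128
value(BBRRRBRBRB) = { 0; 1; 9/8; 37/32; 149/128 | 75/64; 19/16; 5/4; 3/2; 2 } so 299/256
value(BBRRRBRBRBR) = { 0; 1; 9/8; 37/32; 149/128 | 299/256; 75/64; 19/16; 5/4; 3/2; 2 } so 597/512
value(BBRRRBRBRBRB) = { 0; 1; 9/8; 37/32; 149/128; 597/512 | 299/256; 75/64; 19/16; 5/4; 3/2; 2 } so 1195/1024
value(BBRRRBRBRBRBB) = { 0; 1; 9/8; 37/32; 149/128; 597/512; 1195/1024 | 299/256; 75/64; 19/16; 5/4; 3/2; 2 } so 2391/2048
value(BBRRRBRBRBRBBR) = { 0; 1; 9/8; 37/32; 149/128; 597/512; 1195/1024 | 2391/2048; 299/256; 75/64; 19/16; 5/4; 3/2; 2 } so 4781/4096
value(BBRRRBRBRBRBBRR) = { 0; 1; 9/8; 37/32; 149/128; 597/512; 1195/1024 | 4781/4096; 2391/2048; 299/256; 75/64; 19/16; 5/4; 3/2; 2 } so 9561/8192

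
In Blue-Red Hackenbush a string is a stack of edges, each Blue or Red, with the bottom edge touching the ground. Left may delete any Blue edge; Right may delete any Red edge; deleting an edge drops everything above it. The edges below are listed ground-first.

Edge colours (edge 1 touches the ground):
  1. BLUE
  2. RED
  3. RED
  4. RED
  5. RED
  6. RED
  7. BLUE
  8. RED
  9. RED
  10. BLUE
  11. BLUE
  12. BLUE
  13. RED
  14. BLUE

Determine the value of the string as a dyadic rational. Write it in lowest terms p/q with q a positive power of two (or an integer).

Build g(s[:k]) for k = 1..14, string s = BLUE RED RED RED RED RED BLUE RED RED BLUE BLUE BLUE RED BLUE.
g(B) = { 0 | — } — 1
g(BR) = { 0 | 1 } — 1/2
g(BRR) = { 0 | 1/2,1 } — 1/4
g(BRRR) = { 0 | 1/4,1/2,1 } — 1/8
g(BRRRR) = { 0 | 1/8,1/4,1/2,1 } — 1/16
g(BRRRRR) = { 0 | 1/16,1/8,1/4,1/2,1 } — 1/32
g(BRRRRRB) = { 0,1/32 | 1/16,1/8,1/4,1/2,1 } — 3/64
g(BRRRRRBR) = { 0,1/32 | 3/64,1/16,1/8,1/4,1/2,1 } — 5/128
g(BRRRRRBRR) = { 0,1/32 | 5/128,3/64,1/16,1/8,1/4,1/2,1 } — 9/256
g(BRRRRRBRRB) = { 0,1/32,9/256 | 5/128,3/64,1/16,1/8,1/4,1/2,1 } — 19/512
g(BRRRRRBRRBB) = { 0,1/32,9/256,19/512 | 5/128,3/64,1/16,1/8,1/4,1/2,1 } — 39/1024
g(BRRRRRBRRBBB) = { 0,1/32,9/256,19/512,39/1024 | 5/128,3/64,1/16,1/8,1/4,1/2,1 } — 79/2048
g(BRRRRRBRRBBBR) = { 0,1/32,9/256,19/512,39/1024 | 79/2048,5/128,3/64,1/16,1/8,1/4,1/2,1 } — 157/4096
g(BRRRRRBRRBBBRB) = { 0,1/32,9/256,19/512,39/1024,157/4096 | 79/2048,5/128,3/64,1/16,1/8,1/4,1/2,1 } — 315/8192

315/8192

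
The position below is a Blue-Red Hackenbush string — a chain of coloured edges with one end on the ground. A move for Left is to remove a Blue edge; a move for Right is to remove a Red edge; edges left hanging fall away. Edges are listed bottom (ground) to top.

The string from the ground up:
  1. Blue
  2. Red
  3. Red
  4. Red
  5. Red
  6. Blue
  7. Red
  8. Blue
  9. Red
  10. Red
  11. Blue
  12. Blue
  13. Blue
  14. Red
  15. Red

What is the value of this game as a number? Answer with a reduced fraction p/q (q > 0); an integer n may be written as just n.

1337/16384

Recurse on prefixes of the 15-edge string Blue Red Red Red Red Blue Red Blue Red Red Blue Blue Blue Red Red:
edge 1 of 15 (Blue): { 0 |  } — 1
edge 2 of 15 (Red): { 0 | 1 } — 1/2
edge 3 of 15 (Red): { 0 | 1/2, 1 } — 1/4
edge 4 of 15 (Red): { 0 | 1/4, 1/2, 1 } — 1/8
edge 5 of 15 (Red): { 0 | 1/8, 1/4, 1/2, 1 } — 1/16
edge 6 of 15 (Blue): { 0, 1/16 | 1/8, 1/4, 1/2, 1 } — 3/32
edge 7 of 15 (Red): { 0, 1/16 | 3/32, 1/8, 1/4, 1/2, 1 } — 5/64
edge 8 of 15 (Blue): { 0, 1/16, 5/64 | 3/32, 1/8, 1/4, 1/2, 1 } — 11/128
edge 9 of 15 (Red): { 0, 1/16, 5/64 | 11/128, 3/32, 1/8, 1/4, 1/2, 1 } — 21/256
edge 10 of 15 (Red): { 0, 1/16, 5/64 | 21/256, 11/128, 3/32, 1/8, 1/4, 1/2, 1 } — 41/512
edge 11 of 15 (Blue): { 0, 1/16, 5/64, 41/512 | 21/256, 11/128, 3/32, 1/8, 1/4, 1/2, 1 } — 83/1024
edge 12 of 15 (Blue): { 0, 1/16, 5/64, 41/512, 83/1024 | 21/256, 11/128, 3/32, 1/8, 1/4, 1/2, 1 } — 167/2048
edge 13 of 15 (Blue): { 0, 1/16, 5/64, 41/512, 83/1024, 167/2048 | 21/256, 11/128, 3/32, 1/8, 1/4, 1/2, 1 } — 335/4096
edge 14 of 15 (Red): { 0, 1/16, 5/64, 41/512, 83/1024, 167/2048 | 335/4096, 21/256, 11/128, 3/32, 1/8, 1/4, 1/2, 1 } — 669/8192
edge 15 of 15 (Red): { 0, 1/16, 5/64, 41/512, 83/1024, 167/2048 | 669/8192, 335/4096, 21/256, 11/128, 3/32, 1/8, 1/4, 1/2, 1 } — 1337/16384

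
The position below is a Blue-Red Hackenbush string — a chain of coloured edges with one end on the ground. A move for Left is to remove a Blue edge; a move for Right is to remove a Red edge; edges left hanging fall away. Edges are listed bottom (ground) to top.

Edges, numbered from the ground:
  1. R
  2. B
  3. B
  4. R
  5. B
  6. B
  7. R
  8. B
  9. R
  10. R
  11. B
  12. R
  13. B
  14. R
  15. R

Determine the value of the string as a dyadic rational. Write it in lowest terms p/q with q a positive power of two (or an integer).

-4823/16384

Build val(s[:k]) for k = 1..15, string s = R B B R B B R B R R B R B R R.
1 of 15 · R · max L −∞ · min R 0 — -1
2 of 15 · RB · max L -1 · min R 0 — -1/2
3 of 15 · RBB · max L -1/2 · min R 0 — -1/4
4 of 15 · RBBR · max L -1/2 · min R -1/4 — -3/8
5 of 15 · RBBRB · max L -3/8 · min R -1/4 — -5/16
6 of 15 · RBBRBB · max L -5/16 · min R -1/4 — -9/32
7 of 15 · RBBRBBR · max L -5/16 · min R -9/32 — -19/64
8 of 15 · RBBRBBRB · max L -19/64 · min R -9/32 — -37/128
9 of 15 · RBBRBBRBR · max L -19/64 · min R -37/128 — -75/256
10 of 15 · RBBRBBRBRR · max L -19/64 · min R -75/256 — -151/512
11 of 15 · RBBRBBRBRRB · max L -151/512 · min R -75/256 — -301/1024
12 of 15 · RBBRBBRBRRBR · max L -151/512 · min R -301/1024 — -603/2048
13 of 15 · RBBRBBRBRRBRB · max L -603/2048 · min R -301/1024 — -1205/4096
14 of 15 · RBBRBBRBRRBRBR · max L -603/2048 · min R -1205/4096 — -2411/8192
15 of 15 · RBBRBBRBRRBRBRR · max L -603/2048 · min R -2411/8192 — -4823/16384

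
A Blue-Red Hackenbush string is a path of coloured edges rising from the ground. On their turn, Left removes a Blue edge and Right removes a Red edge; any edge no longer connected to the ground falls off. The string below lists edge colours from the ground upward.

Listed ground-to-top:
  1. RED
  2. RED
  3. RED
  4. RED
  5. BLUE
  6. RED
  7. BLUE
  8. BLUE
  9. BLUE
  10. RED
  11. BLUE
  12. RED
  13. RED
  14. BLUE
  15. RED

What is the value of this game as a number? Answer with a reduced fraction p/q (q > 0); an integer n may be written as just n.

-7259/2048

R: Left { (no moves) }, Right { 0 } => simplest -1
RR: Left { (no moves) }, Right { -1,0 } => simplest -2
RRR: Left { (no moves) }, Right { -2,-1,0 } => simplest -3
RRRR: Left { (no moves) }, Right { -3,-2,-1,0 } => simplest -4
RRRRB: Left { -4 }, Right { -3,-2,-1,0 } => simplest -7/2
RRRRBR: Left { -4 }, Right { -7/2,-3,-2,-1,0 } => simplest -15/4
RRRRBRB: Left { -4,-15/4 }, Right { -7/2,-3,-2,-1,0 } => simplest -29/8
RRRRBRBB: Left { -4,-15/4,-29/8 }, Right { -7/2,-3,-2,-1,0 } => simplest -57/16
RRRRBRBBB: Left { -4,-15/4,-29/8,-57/16 }, Right { -7/2,-3,-2,-1,0 } => simplest -113/32
RRRRBRBBBR: Left { -4,-15/4,-29/8,-57/16 }, Right { -113/32,-7/2,-3,-2,-1,0 } => simplest -227/64
RRRRBRBBBRB: Left { -4,-15/4,-29/8,-57/16,-227/64 }, Right { -113/32,-7/2,-3,-2,-1,0 } => simplest -453/128
RRRRBRBBBRBR: Left { -4,-15/4,-29/8,-57/16,-227/64 }, Right { -453/128,-113/32,-7/2,-3,-2,-1,0 } => simplest -907/256
RRRRBRBBBRBRR: Left { -4,-15/4,-29/8,-57/16,-227/64 }, Right { -907/256,-453/128,-113/32,-7/2,-3,-2,-1,0 } => simplest -1815/512
RRRRBRBBBRBRRB: Left { -4,-15/4,-29/8,-57/16,-227/64,-1815/512 }, Right { -907/256,-453/128,-113/32,-7/2,-3,-2,-1,0 } => simplest -3629/1024
RRRRBRBBBRBRRBR: Left { -4,-15/4,-29/8,-57/16,-227/64,-1815/512 }, Right { -3629/1024,-907/256,-453/128,-113/32,-7/2,-3,-2,-1,0 } => simplest -7259/2048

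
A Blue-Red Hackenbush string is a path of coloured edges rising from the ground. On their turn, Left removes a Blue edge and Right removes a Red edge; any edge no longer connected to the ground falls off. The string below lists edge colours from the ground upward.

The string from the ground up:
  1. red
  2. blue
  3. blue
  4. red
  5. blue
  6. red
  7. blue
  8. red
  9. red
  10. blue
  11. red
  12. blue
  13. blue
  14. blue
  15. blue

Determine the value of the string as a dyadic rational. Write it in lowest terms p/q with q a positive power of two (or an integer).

Recurse on prefixes of the 15-edge string red blue blue red blue red blue red red blue red blue blue blue blue:
G(r) = { · | 0 } ⇒ -1
G(rb) = { -1 | 0 } ⇒ -1/2
G(rbb) = { -1, -1/2 | 0 } ⇒ -1/4
G(rbbr) = { -1, -1/2 | -1/4, 0 } ⇒ -3/8
G(rbbrb) = { -1, -1/2, -3/8 | -1/4, 0 } ⇒ -5/16
G(rbbrbr) = { -1, -1/2, -3/8 | -5/16, -1/4, 0 } ⇒ -11/32
G(rbbrbrb) = { -1, -1/2, -3/8, -11/32 | -5/16, -1/4, 0 } ⇒ -21/64
G(rbbrbrbr) = { -1, -1/2, -3/8, -11/32 | -21/64, -5/16, -1/4, 0 } ⇒ -43/128
G(rbbrbrbrr) = { -1, -1/2, -3/8, -11/32 | -43/128, -21/64, -5/16, -1/4, 0 } ⇒ -87/256
G(rbbrbrbrrb) = { -1, -1/2, -3/8, -11/32, -87/256 | -43/128, -21/64, -5/16, -1/4, 0 } ⇒ -173/512
G(rbbrbrbrrbr) = { -1, -1/2, -3/8, -11/32, -87/256 | -173/512, -43/128, -21/64, -5/16, -1/4, 0 } ⇒ -347/1024
G(rbbrbrbrrbrb) = { -1, -1/2, -3/8, -11/32, -87/256, -347/1024 | -173/512, -43/128, -21/64, -5/16, -1/4, 0 } ⇒ -693/2048
G(rbbrbrbrrbrbb) = { -1, -1/2, -3/8, -11/32, -87/256, -347/1024, -693/2048 | -173/512, -43/128, -21/64, -5/16, -1/4, 0 } ⇒ -1385/4096
G(rbbrbrbrrbrbbb) = { -1, -1/2, -3/8, -11/32, -87/256, -347/1024, -693/2048, -1385/4096 | -173/512, -43/128, -21/64, -5/16, -1/4, 0 } ⇒ -2769/8192
G(rbbrbrbrrbrbbbb) = { -1, -1/2, -3/8, -11/32, -87/256, -347/1024, -693/2048, -1385/4096, -2769/8192 | -173/512, -43/128, -21/64, -5/16, -1/4, 0 } ⇒ -5537/16384

-5537/16384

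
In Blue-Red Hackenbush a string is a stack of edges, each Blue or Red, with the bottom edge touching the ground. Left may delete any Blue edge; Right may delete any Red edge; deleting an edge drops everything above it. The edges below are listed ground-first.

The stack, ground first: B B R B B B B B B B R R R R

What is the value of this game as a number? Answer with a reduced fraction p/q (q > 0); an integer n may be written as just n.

8161/4096

value_1 [B]  L=[0]  R=[]  so 1
value_2 [BB]  L=[0,1]  R=[]  so 2
value_3 [BBR]  L=[0,1]  R=[2]  so 3/2
value_4 [BBRB]  L=[0,1,3/2]  R=[2]  so 7/4
value_5 [BBRBB]  L=[0,1,3/2,7/4]  R=[2]  so 15/8
value_6 [BBRBBB]  L=[0,1,3/2,7/4,15/8]  R=[2]  so 31/16
value_7 [BBRBBBB]  L=[0,1,3/2,7/4,15/8,31/16]  R=[2]  so 63/32
value_8 [BBRBBBBB]  L=[0,1,3/2,7/4,15/8,31/16,63/32]  R=[2]  so 127/64
value_9 [BBRBBBBBB]  L=[0,1,3/2,7/4,15/8,31/16,63/32,127/64]  R=[2]  so 255/128
value_10 [BBRBBBBBBB]  L=[0,1,3/2,7/4,15/8,31/16,63/32,127/64,255/128]  R=[2]  so 511/256
value_11 [BBRBBBBBBBR]  L=[0,1,3/2,7/4,15/8,31/16,63/32,127/64,255/128]  R=[511/256,2]  so 1021/512
value_12 [BBRBBBBBBBRR]  L=[0,1,3/2,7/4,15/8,31/16,63/32,127/64,255/128]  R=[1021/512,511/256,2]  so 2041/1024
value_13 [BBRBBBBBBBRRR]  L=[0,1,3/2,7/4,15/8,31/16,63/32,127/64,255/128]  R=[2041/1024,1021/512,511/256,2]  so 4081/2048
value_14 [BBRBBBBBBBRRRR]  L=[0,1,3/2,7/4,15/8,31/16,63/32,127/64,255/128]  R=[4081/2048,2041/1024,1021/512,511/256,2]  so 8161/4096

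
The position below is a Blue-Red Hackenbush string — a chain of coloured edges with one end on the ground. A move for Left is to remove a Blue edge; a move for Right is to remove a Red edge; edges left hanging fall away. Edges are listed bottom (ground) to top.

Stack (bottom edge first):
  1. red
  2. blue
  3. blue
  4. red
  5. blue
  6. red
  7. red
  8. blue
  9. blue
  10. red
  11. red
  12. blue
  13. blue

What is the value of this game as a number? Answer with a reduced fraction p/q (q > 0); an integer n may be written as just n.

-1433/4096

G(r) = { ∅ | 0 } ⇒ -1
G(rb) = { -1 | 0 } ⇒ -1/2
G(rbb) = { -1; -1/2 | 0 } ⇒ -1/4
G(rbbr) = { -1; -1/2 | -1/4; 0 } ⇒ -3/8
G(rbbrb) = { -1; -1/2; -3/8 | -1/4; 0 } ⇒ -5/16
G(rbbrbr) = { -1; -1/2; -3/8 | -5/16; -1/4; 0 } ⇒ -11/32
G(rbbrbrr) = { -1; -1/2; -3/8 | -11/32; -5/16; -1/4; 0 } ⇒ -23/64
G(rbbrbrrb) = { -1; -1/2; -3/8; -23/64 | -11/32; -5/16; -1/4; 0 } ⇒ -45/128
G(rbbrbrrbb) = { -1; -1/2; -3/8; -23/64; -45/128 | -11/32; -5/16; -1/4; 0 } ⇒ -89/256
G(rbbrbrrbbr) = { -1; -1/2; -3/8; -23/64; -45/128 | -89/256; -11/32; -5/16; -1/4; 0 } ⇒ -179/512
G(rbbrbrrbbrr) = { -1; -1/2; -3/8; -23/64; -45/128 | -179/512; -89/256; -11/32; -5/16; -1/4; 0 } ⇒ -359/1024
G(rbbrbrrbbrrb) = { -1; -1/2; -3/8; -23/64; -45/128; -359/1024 | -179/512; -89/256; -11/32; -5/16; -1/4; 0 } ⇒ -717/2048
G(rbbrbrrbbrrbb) = { -1; -1/2; -3/8; -23/64; -45/128; -359/1024; -717/2048 | -179/512; -89/256; -11/32; -5/16; -1/4; 0 } ⇒ -1433/4096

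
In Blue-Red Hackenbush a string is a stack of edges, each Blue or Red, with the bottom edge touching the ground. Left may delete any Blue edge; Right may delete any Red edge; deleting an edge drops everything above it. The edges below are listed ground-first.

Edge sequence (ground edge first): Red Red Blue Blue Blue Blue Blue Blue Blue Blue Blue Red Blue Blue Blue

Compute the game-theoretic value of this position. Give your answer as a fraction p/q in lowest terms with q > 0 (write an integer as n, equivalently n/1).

-8209/8192

v_1 [R]  L=[none]  R=[0]  → -1
v_2 [RR]  L=[none]  R=[-1 0]  → -2
v_3 [RRB]  L=[-2]  R=[-1 0]  → -3/2
v_4 [RRBB]  L=[-2 -3/2]  R=[-1 0]  → -5/4
v_5 [RRBBB]  L=[-2 -3/2 -5/4]  R=[-1 0]  → -9/8
v_6 [RRBBBB]  L=[-2 -3/2 -5/4 -9/8]  R=[-1 0]  → -17/16
v_7 [RRBBBBB]  L=[-2 -3/2 -5/4 -9/8 -17/16]  R=[-1 0]  → -33/32
v_8 [RRBBBBBB]  L=[-2 -3/2 -5/4 -9/8 -17/16 -33/32]  R=[-1 0]  → -65/64
v_9 [RRBBBBBBB]  L=[-2 -3/2 -5/4 -9/8 -17/16 -33/32 -65/64]  R=[-1 0]  → -129/128
v_10 [RRBBBBBBBB]  L=[-2 -3/2 -5/4 -9/8 -17/16 -33/32 -65/64 -129/128]  R=[-1 0]  → -257/256
v_11 [RRBBBBBBBBB]  L=[-2 -3/2 -5/4 -9/8 -17/16 -33/32 -65/64 -129/128 -257/256]  R=[-1 0]  → -513/512
v_12 [RRBBBBBBBBBR]  L=[-2 -3/2 -5/4 -9/8 -17/16 -33/32 -65/64 -129/128 -257/256]  R=[-513/512 -1 0]  → -1027/1024
v_13 [RRBBBBBBBBBRB]  L=[-2 -3/2 -5/4 -9/8 -17/16 -33/32 -65/64 -129/128 -257/256 -1027/1024]  R=[-513/512 -1 0]  → -2053/2048
v_14 [RRBBBBBBBBBRBB]  L=[-2 -3/2 -5/4 -9/8 -17/16 -33/32 -65/64 -129/128 -257/256 -1027/1024 -2053/2048]  R=[-513/512 -1 0]  → -4105/4096
v_15 [RRBBBBBBBBBRBBB]  L=[-2 -3/2 -5/4 -9/8 -17/16 -33/32 -65/64 -129/128 -257/256 -1027/1024 -2053/2048 -4105/4096]  R=[-513/512 -1 0]  → -8209/8192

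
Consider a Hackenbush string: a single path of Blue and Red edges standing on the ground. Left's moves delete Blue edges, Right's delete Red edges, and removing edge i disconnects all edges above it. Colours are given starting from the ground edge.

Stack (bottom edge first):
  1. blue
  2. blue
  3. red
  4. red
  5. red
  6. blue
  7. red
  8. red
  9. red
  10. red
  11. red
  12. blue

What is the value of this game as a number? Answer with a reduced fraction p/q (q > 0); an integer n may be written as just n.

1155/1024

b: Left { 0 }, Right { · } gives simplest 1
bb: Left { 0,1 }, Right { · } gives simplest 2
bbr: Left { 0,1 }, Right { 2 } gives simplest 3/2
bbrr: Left { 0,1 }, Right { 3/2,2 } gives simplest 5/4
bbrrr: Left { 0,1 }, Right { 5/4,3/2,2 } gives simplest 9/8
bbrrrb: Left { 0,1,9/8 }, Right { 5/4,3/2,2 } gives simplest 19/16
bbrrrbr: Left { 0,1,9/8 }, Right { 19/16,5/4,3/2,2 } gives simplest 37/32
bbrrrbrr: Left { 0,1,9/8 }, Right { 37/32,19/16,5/4,3/2,2 } gives simplest 73/64
bbrrrbrrr: Left { 0,1,9/8 }, Right { 73/64,37/32,19/16,5/4,3/2,2 } gives simplest 145/128
bbrrrbrrrr: Left { 0,1,9/8 }, Right { 145/128,73/64,37/32,19/16,5/4,3/2,2 } gives simplest 289/256
bbrrrbrrrrr: Left { 0,1,9/8 }, Right { 289/256,145/128,73/64,37/32,19/16,5/4,3/2,2 } gives simplest 577/512
bbrrrbrrrrrb: Left { 0,1,9/8,577/512 }, Right { 289/256,145/128,73/64,37/32,19/16,5/4,3/2,2 } gives simplest 1155/1024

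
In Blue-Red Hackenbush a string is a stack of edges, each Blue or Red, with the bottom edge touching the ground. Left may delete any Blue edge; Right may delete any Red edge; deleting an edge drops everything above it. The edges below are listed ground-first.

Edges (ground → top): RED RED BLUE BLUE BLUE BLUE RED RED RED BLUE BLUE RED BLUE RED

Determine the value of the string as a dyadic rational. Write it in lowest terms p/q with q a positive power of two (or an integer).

1 of 14 · R · max L −∞ · min R 0 => -1
2 of 14 · RR · max L −∞ · min R -1 => -2
3 of 14 · RRB · max L -2 · min R -1 => -3/2
4 of 14 · RRBB · max L -3/2 · min R -1 => -5/4
5 of 14 · RRBBB · max L -5/4 · min R -1 => -9/8
6 of 14 · RRBBBB · max L -9/8 · min R -1 => -17/16
7 of 14 · RRBBBBR · max L -9/8 · min R -17/16 => -35/32
8 of 14 · RRBBBBRR · max L -9/8 · min R -35/32 => -71/64
9 of 14 · RRBBBBRRR · max L -9/8 · min R -71/64 => -143/128
10 of 14 · RRBBBBRRRB · max L -143/128 · min R -71/64 => -285/256
11 of 14 · RRBBBBRRRBB · max L -285/256 · min R -71/64 => -569/512
12 of 14 · RRBBBBRRRBBR · max L -285/256 · min R -569/512 => -1139/1024
13 of 14 · RRBBBBRRRBBRB · max L -1139/1024 · min R -569/512 => -2277/2048
14 of 14 · RRBBBBRRRBBRBR · max L -1139/1024 · min R -2277/2048 => -4555/4096

-4555/4096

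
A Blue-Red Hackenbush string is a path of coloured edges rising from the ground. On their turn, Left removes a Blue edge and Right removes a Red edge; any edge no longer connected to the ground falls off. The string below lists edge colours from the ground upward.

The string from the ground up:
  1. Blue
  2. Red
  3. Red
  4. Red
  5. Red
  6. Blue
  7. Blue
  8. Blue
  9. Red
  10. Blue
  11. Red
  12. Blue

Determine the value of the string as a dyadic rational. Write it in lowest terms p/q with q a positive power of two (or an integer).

1 of 12 · B · max L 0 · min R +∞ so 1
2 of 12 · BR · max L 0 · min R 1 so 1/2
3 of 12 · BRR · max L 0 · min R 1/2 so 1/4
4 of 12 · BRRR · max L 0 · min R 1/4 so 1/8
5 of 12 · BRRRR · max L 0 · min R 1/8 so 1/16
6 of 12 · BRRRRB · max L 1/16 · min R 1/8 so 3/32
7 of 12 · BRRRRBB · max L 3/32 · min R 1/8 so 7/64
8 of 12 · BRRRRBBB · max L 7/64 · min R 1/8 so 15/128
9 of 12 · BRRRRBBBR · max L 7/64 · min R 15/128 so 29/256
10 of 12 · BRRRRBBBRB · max L 29/256 · min R 15/128 so 59/512
11 of 12 · BRRRRBBBRBR · max L 29/256 · min R 59/512 so 117/1024
12 of 12 · BRRRRBBBRBRB · max L 117/1024 · min R 59/512 so 235/2048

235/2048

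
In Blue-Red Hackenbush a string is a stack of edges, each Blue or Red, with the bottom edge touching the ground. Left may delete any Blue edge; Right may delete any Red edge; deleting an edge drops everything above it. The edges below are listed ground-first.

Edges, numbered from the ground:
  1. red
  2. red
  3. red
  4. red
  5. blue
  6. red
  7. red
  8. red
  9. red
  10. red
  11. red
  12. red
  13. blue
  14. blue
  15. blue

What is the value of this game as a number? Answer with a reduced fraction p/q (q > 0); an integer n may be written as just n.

Recurse on prefixes of the 15-edge string red red red red blue red red red red red red red blue blue blue:
G_1 [r]  L=[∅]  R=[0]  → -1
G_2 [rr]  L=[∅]  R=[-1, 0]  → -2
G_3 [rrr]  L=[∅]  R=[-2, -1, 0]  → -3
G_4 [rrrr]  L=[∅]  R=[-3, -2, -1, 0]  → -4
G_5 [rrrrb]  L=[-4]  R=[-3, -2, -1, 0]  → -7/2
G_6 [rrrrbr]  L=[-4]  R=[-7/2, -3, -2, -1, 0]  → -15/4
G_7 [rrrrbrr]  L=[-4]  R=[-15/4, -7/2, -3, -2, -1, 0]  → -31/8
G_8 [rrrrbrrr]  L=[-4]  R=[-31/8, -15/4, -7/2, -3, -2, -1, 0]  → -63/16
G_9 [rrrrbrrrr]  L=[-4]  R=[-63/16, -31/8, -15/4, -7/2, -3, -2, -1, 0]  → -127/32
G_10 [rrrrbrrrrr]  L=[-4]  R=[-127/32, -63/16, -31/8, -15/4, -7/2, -3, -2, -1, 0]  → -255/64
G_11 [rrrrbrrrrrr]  L=[-4]  R=[-255/64, -127/32, -63/16, -31/8, -15/4, -7/2, -3, -2, -1, 0]  → -511/128
G_12 [rrrrbrrrrrrr]  L=[-4]  R=[-511/128, -255/64, -127/32, -63/16, -31/8, -15/4, -7/2, -3, -2, -1, 0]  → -1023/256
G_13 [rrrrbrrrrrrrb]  L=[-4, -1023/256]  R=[-511/128, -255/64, -127/32, -63/16, -31/8, -15/4, -7/2, -3, -2, -1, 0]  → -2045/512
G_14 [rrrrbrrrrrrrbb]  L=[-4, -1023/256, -2045/512]  R=[-511/128, -255/64, -127/32, -63/16, -31/8, -15/4, -7/2, -3, -2, -1, 0]  → -4089/1024
G_15 [rrrrbrrrrrrrbbb]  L=[-4, -1023/256, -2045/512, -4089/1024]  R=[-511/128, -255/64, -127/32, -63/16, -31/8, -15/4, -7/2, -3, -2, -1, 0]  → -8177/2048

-8177/2048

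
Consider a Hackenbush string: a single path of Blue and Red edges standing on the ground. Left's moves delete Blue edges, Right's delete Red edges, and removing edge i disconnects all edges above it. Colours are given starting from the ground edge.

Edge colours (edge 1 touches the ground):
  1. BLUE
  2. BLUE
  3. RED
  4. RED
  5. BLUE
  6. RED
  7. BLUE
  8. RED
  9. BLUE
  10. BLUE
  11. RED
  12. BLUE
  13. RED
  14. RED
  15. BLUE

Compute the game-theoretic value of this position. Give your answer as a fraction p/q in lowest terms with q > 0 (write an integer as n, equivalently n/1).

Prefix values for BLUE BLUE RED RED BLUE RED BLUE RED BLUE BLUE RED BLUE RED RED BLUE via {L|R} + simplicity:
step 1: add BLUE to get B; options L={ 0 } R={ (no moves) } gives 1
step 2: add BLUE to get BB; options L={ 0 1 } R={ (no moves) } gives 2
step 3: add RED to get BBR; options L={ 0 1 } R={ 2 } gives 3/2
step 4: add RED to get BBRR; options L={ 0 1 } R={ 3/2 2 } gives 5/4
step 5: add BLUE to get BBRRB; options L={ 0 1 5/4 } R={ 3/2 2 } gives 11/8
step 6: add RED to get BBRRBR; options L={ 0 1 5/4 } R={ 11/8 3/2 2 } gives 21/16
step 7: add BLUE to get BBRRBRB; options L={ 0 1 5/4 21/16 } R={ 11/8 3/2 2 } gives 43/32
step 8: add RED to get BBRRBRBR; options L={ 0 1 5/4 21/16 } R={ 43/32 11/8 3/2 2 } gives 85/64
step 9: add BLUE to get BBRRBRBRB; options L={ 0 1 5/4 21/16 85/64 } R={ 43/32 11/8 3/2 2 } gives 171/128
step 10: add BLUE to get BBRRBRBRBB; options L={ 0 1 5/4 21/16 85/64 171/128 } R={ 43/32 11/8 3/2 2 } gives 343/256
step 11: add RED to get BBRRBRBRBBR; options L={ 0 1 5/4 21/16 85/64 171/128 } R={ 343/256 43/32 11/8 3/2 2 } gives 685/512
step 12: add BLUE to get BBRRBRBRBBRB; options L={ 0 1 5/4 21/16 85/64 171/128 685/512 } R={ 343/256 43/32 11/8 3/2 2 } gives 1371/1024
step 13: add RED to get BBRRBRBRBBRBR; options L={ 0 1 5/4 21/16 85/64 171/128 685/512 } R={ 1371/1024 343/256 43/32 11/8 3/2 2 } gives 2741/2048
step 14: add RED to get BBRRBRBRBBRBRR; options L={ 0 1 5/4 21/16 85/64 171/128 685/512 } R={ 2741/2048 1371/1024 343/256 43/32 11/8 3/2 2 } gives 5481/4096
step 15: add BLUE to get BBRRBRBRBBRBRRB; options L={ 0 1 5/4 21/16 85/64 171/128 685/512 5481/4096 } R={ 2741/2048 1371/1024 343/256 43/32 11/8 3/2 2 } gives 10963/8192

10963/8192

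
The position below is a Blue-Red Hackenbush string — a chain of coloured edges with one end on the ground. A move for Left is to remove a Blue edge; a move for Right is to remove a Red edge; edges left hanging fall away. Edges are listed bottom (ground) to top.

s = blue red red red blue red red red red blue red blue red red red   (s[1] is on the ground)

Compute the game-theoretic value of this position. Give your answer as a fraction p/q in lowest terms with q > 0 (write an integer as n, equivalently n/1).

Prefix values for blue red red red blue red red red red blue red blue red red red via {L|R} + simplicity:
b: Left { 0 }, Right { · } so simplest 1
br: Left { 0 }, Right { 1 } so simplest 1/2
brr: Left { 0 }, Right { 1/2 1 } so simplest 1/4
brrr: Left { 0 }, Right { 1/4 1/2 1 } so simplest 1/8
brrrb: Left { 0 1/8 }, Right { 1/4 1/2 1 } so simplest 3/16
brrrbr: Left { 0 1/8 }, Right { 3/16 1/4 1/2 1 } so simplest 5/32
brrrbrr: Left { 0 1/8 }, Right { 5/32 3/16 1/4 1/2 1 } so simplest 9/64
brrrbrrr: Left { 0 1/8 }, Right { 9/64 5/32 3/16 1/4 1/2 1 } so simplest 17/128
brrrbrrrr: Left { 0 1/8 }, Right { 17/128 9/64 5/32 3/16 1/4 1/2 1 } so simplest 33/256
brrrbrrrrb: Left { 0 1/8 33/256 }, Right { 17/128 9/64 5/32 3/16 1/4 1/2 1 } so simplest 67/512
brrrbrrrrbr: Left { 0 1/8 33/256 }, Right { 67/512 17/128 9/64 5/32 3/16 1/4 1/2 1 } so simplest 133/1024
brrrbrrrrbrb: Left { 0 1/8 33/256 133/1024 }, Right { 67/512 17/128 9/64 5/32 3/16 1/4 1/2 1 } so simplest 267/2048
brrrbrrrrbrbr: Left { 0 1/8 33/256 133/1024 }, Right { 267/2048 67/512 17/128 9/64 5/32 3/16 1/4 1/2 1 } so simplest 533/4096
brrrbrrrrbrbrr: Left { 0 1/8 33/256 133/1024 }, Right { 533/4096 267/2048 67/512 17/128 9/64 5/32 3/16 1/4 1/2 1 } so simplest 1065/8192
brrrbrrrrbrbrrr: Left { 0 1/8 33/256 133/1024 }, Right { 1065/8192 533/4096 267/2048 67/512 17/128 9/64 5/32 3/16 1/4 1/2 1 } so simplest 2129/16384

2129/16384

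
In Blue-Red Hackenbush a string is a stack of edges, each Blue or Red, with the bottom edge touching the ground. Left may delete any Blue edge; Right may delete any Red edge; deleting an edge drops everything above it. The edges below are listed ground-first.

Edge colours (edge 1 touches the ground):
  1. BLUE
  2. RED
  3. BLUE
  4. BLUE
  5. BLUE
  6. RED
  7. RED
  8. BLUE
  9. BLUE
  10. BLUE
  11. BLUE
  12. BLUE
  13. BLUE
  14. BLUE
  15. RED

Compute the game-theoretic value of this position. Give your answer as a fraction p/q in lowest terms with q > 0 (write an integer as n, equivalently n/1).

14845/16384

Build v(s[:k]) for k = 1..15, string s = BLUE RED BLUE BLUE BLUE RED RED BLUE BLUE BLUE BLUE BLUE BLUE BLUE RED.
B: Left { 0 }, Right { ∅ } so simplest 1
BR: Left { 0 }, Right { 1 } so simplest 1/2
BRB: Left { 0; 1/2 }, Right { 1 } so simplest 3/4
BRBB: Left { 0; 1/2; 3/4 }, Right { 1 } so simplest 7/8
BRBBB: Left { 0; 1/2; 3/4; 7/8 }, Right { 1 } so simplest 15/16
BRBBBR: Left { 0; 1/2; 3/4; 7/8 }, Right { 15/16; 1 } so simplest 29/32
BRBBBRR: Left { 0; 1/2; 3/4; 7/8 }, Right { 29/32; 15/16; 1 } so simplest 57/64
BRBBBRRB: Left { 0; 1/2; 3/4; 7/8; 57/64 }, Right { 29/32; 15/16; 1 } so simplest 115/128
BRBBBRRBB: Left { 0; 1/2; 3/4; 7/8; 57/64; 115/128 }, Right { 29/32; 15/16; 1 } so simplest 231/256
BRBBBRRBBB: Left { 0; 1/2; 3/4; 7/8; 57/64; 115/128; 231/256 }, Right { 29/32; 15/16; 1 } so simplest 463/512
BRBBBRRBBBB: Left { 0; 1/2; 3/4; 7/8; 57/64; 115/128; 231/256; 463/512 }, Right { 29/32; 15/16; 1 } so simplest 927/1024
BRBBBRRBBBBB: Left { 0; 1/2; 3/4; 7/8; 57/64; 115/128; 231/256; 463/512; 927/1024 }, Right { 29/32; 15/16; 1 } so simplest 1855/2048
BRBBBRRBBBBBB: Left { 0; 1/2; 3/4; 7/8; 57/64; 115/128; 231/256; 463/512; 927/1024; 1855/2048 }, Right { 29/32; 15/16; 1 } so simplest 3711/4096
BRBBBRRBBBBBBB: Left { 0; 1/2; 3/4; 7/8; 57/64; 115/128; 231/256; 463/512; 927/1024; 1855/2048; 3711/4096 }, Right { 29/32; 15/16; 1 } so simplest 7423/8192
BRBBBRRBBBBBBBR: Left { 0; 1/2; 3/4; 7/8; 57/64; 115/128; 231/256; 463/512; 927/1024; 1855/2048; 3711/4096 }, Right { 7423/8192; 29/32; 15/16; 1 } so simplest 14845/16384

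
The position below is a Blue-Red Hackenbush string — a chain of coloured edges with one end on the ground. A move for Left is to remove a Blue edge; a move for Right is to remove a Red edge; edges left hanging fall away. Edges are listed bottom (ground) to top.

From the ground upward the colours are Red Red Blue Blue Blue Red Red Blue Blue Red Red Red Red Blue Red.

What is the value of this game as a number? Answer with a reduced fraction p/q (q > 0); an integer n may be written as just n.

-9851/8192

edge 1 of 15 (Red): { ∅ | 0 } => -1
edge 2 of 15 (Red): { ∅ | -1, 0 } => -2
edge 3 of 15 (Blue): { -2 | -1, 0 } => -3/2
edge 4 of 15 (Blue): { -2, -3/2 | -1, 0 } => -5/4
edge 5 of 15 (Blue): { -2, -3/2, -5/4 | -1, 0 } => -9/8
edge 6 of 15 (Red): { -2, -3/2, -5/4 | -9/8, -1, 0 } => -19/16
edge 7 of 15 (Red): { -2, -3/2, -5/4 | -19/16, -9/8, -1, 0 } => -39/32
edge 8 of 15 (Blue): { -2, -3/2, -5/4, -39/32 | -19/16, -9/8, -1, 0 } => -77/64
edge 9 of 15 (Blue): { -2, -3/2, -5/4, -39/32, -77/64 | -19/16, -9/8, -1, 0 } => -153/128
edge 10 of 15 (Red): { -2, -3/2, -5/4, -39/32, -77/64 | -153/128, -19/16, -9/8, -1, 0 } => -307/256
edge 11 of 15 (Red): { -2, -3/2, -5/4, -39/32, -77/64 | -307/256, -153/128, -19/16, -9/8, -1, 0 } => -615/512
edge 12 of 15 (Red): { -2, -3/2, -5/4, -39/32, -77/64 | -615/512, -307/256, -153/128, -19/16, -9/8, -1, 0 } => -1231/1024
edge 13 of 15 (Red): { -2, -3/2, -5/4, -39/32, -77/64 | -1231/1024, -615/512, -307/256, -153/128, -19/16, -9/8, -1, 0 } => -2463/2048
edge 14 of 15 (Blue): { -2, -3/2, -5/4, -39/32, -77/64, -2463/2048 | -1231/1024, -615/512, -307/256, -153/128, -19/16, -9/8, -1, 0 } => -4925/4096
edge 15 of 15 (Red): { -2, -3/2, -5/4, -39/32, -77/64, -2463/2048 | -4925/4096, -1231/1024, -615/512, -307/256, -153/128, -19/16, -9/8, -1, 0 } => -9851/8192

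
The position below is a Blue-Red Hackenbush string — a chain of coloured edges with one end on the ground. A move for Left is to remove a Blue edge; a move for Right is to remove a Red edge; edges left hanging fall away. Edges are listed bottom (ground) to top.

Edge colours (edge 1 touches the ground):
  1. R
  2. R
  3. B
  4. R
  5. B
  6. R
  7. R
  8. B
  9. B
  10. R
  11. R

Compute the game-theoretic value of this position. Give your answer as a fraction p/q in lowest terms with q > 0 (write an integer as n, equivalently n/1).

-871/512

Prefix values for R R B R B R R B B R R via {L|R} + simplicity:
1 of 11 · R · max L −∞ · min R 0 so -1
2 of 11 · RR · max L −∞ · min R -1 so -2
3 of 11 · RRB · max L -2 · min R -1 so -3/2
4 of 11 · RRBR · max L -2 · min R -3/2 so -7/4
5 of 11 · RRBRB · max L -7/4 · min R -3/2 so -13/8
6 of 11 · RRBRBR · max L -7/4 · min R -13/8 so -27/16
7 of 11 · RRBRBRR · max L -7/4 · min R -27/16 so -55/32
8 of 11 · RRBRBRRB · max L -55/32 · min R -27/16 so -109/64
9 of 11 · RRBRBRRBB · max L -109/64 · min R -27/16 so -217/128
10 of 11 · RRBRBRRBBR · max L -109/64 · min R -217/128 so -435/256
11 of 11 · RRBRBRRBBRR · max L -109/64 · min R -435/256 so -871/512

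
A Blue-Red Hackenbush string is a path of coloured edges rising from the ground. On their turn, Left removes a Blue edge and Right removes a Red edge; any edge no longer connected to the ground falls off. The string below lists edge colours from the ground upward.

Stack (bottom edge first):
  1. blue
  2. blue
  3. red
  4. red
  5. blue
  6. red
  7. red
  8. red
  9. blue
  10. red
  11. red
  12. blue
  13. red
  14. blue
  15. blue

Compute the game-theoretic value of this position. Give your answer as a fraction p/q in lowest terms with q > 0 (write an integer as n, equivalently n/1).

10391/8192

Build G(s[:k]) for k = 1..15, string s = blue blue red red blue red red red blue red red blue red blue blue.
G_1 [b]  L=[0]  R=[—]  → 1
G_2 [bb]  L=[0, 1]  R=[—]  → 2
G_3 [bbr]  L=[0, 1]  R=[2]  → 3/2
G_4 [bbrr]  L=[0, 1]  R=[3/2, 2]  → 5/4
G_5 [bbrrb]  L=[0, 1, 5/4]  R=[3/2, 2]  → 11/8
G_6 [bbrrbr]  L=[0, 1, 5/4]  R=[11/8, 3/2, 2]  → 21/16
G_7 [bbrrbrr]  L=[0, 1, 5/4]  R=[21/16, 11/8, 3/2, 2]  → 41/32
G_8 [bbrrbrrr]  L=[0, 1, 5/4]  R=[41/32, 21/16, 11/8, 3/2, 2]  → 81/64
G_9 [bbrrbrrrb]  L=[0, 1, 5/4, 81/64]  R=[41/32, 21/16, 11/8, 3/2, 2]  → 163/128
G_10 [bbrrbrrrbr]  L=[0, 1, 5/4, 81/64]  R=[163/128, 41/32, 21/16, 11/8, 3/2, 2]  → 325/256
G_11 [bbrrbrrrbrr]  L=[0, 1, 5/4, 81/64]  R=[325/256, 163/128, 41/32, 21/16, 11/8, 3/2, 2]  → 649/512
G_12 [bbrrbrrrbrrb]  L=[0, 1, 5/4, 81/64, 649/512]  R=[325/256, 163/128, 41/32, 21/16, 11/8, 3/2, 2]  → 1299/1024
G_13 [bbrrbrrrbrrbr]  L=[0, 1, 5/4, 81/64, 649/512]  R=[1299/1024, 325/256, 163/128, 41/32, 21/16, 11/8, 3/2, 2]  → 2597/2048
G_14 [bbrrbrrrbrrbrb]  L=[0, 1, 5/4, 81/64, 649/512, 2597/2048]  R=[1299/1024, 325/256, 163/128, 41/32, 21/16, 11/8, 3/2, 2]  → 5195/4096
G_15 [bbrrbrrrbrrbrbb]  L=[0, 1, 5/4, 81/64, 649/512, 2597/2048, 5195/4096]  R=[1299/1024, 325/256, 163/128, 41/32, 21/16, 11/8, 3/2, 2]  → 10391/8192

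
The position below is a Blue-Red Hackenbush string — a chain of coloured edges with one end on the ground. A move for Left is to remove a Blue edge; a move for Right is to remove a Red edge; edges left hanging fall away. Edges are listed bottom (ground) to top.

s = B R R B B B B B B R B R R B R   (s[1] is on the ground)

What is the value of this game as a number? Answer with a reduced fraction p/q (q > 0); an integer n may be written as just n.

8101/16384

B: Left { 0 }, Right { ∅ } → simplest 1
BR: Left { 0 }, Right { 1 } → simplest 1/2
BRR: Left { 0 }, Right { 1/2, 1 } → simplest 1/4
BRRB: Left { 0, 1/4 }, Right { 1/2, 1 } → simplest 3/8
BRRBB: Left { 0, 1/4, 3/8 }, Right { 1/2, 1 } → simplest 7/16
BRRBBB: Left { 0, 1/4, 3/8, 7/16 }, Right { 1/2, 1 } → simplest 15/32
BRRBBBB: Left { 0, 1/4, 3/8, 7/16, 15/32 }, Right { 1/2, 1 } → simplest 31/64
BRRBBBBB: Left { 0, 1/4, 3/8, 7/16, 15/32, 31/64 }, Right { 1/2, 1 } → simplest 63/128
BRRBBBBBB: Left { 0, 1/4, 3/8, 7/16, 15/32, 31/64, 63/128 }, Right { 1/2, 1 } → simplest 127/256
BRRBBBBBBR: Left { 0, 1/4, 3/8, 7/16, 15/32, 31/64, 63/128 }, Right { 127/256, 1/2, 1 } → simplest 253/512
BRRBBBBBBRB: Left { 0, 1/4, 3/8, 7/16, 15/32, 31/64, 63/128, 253/512 }, Right { 127/256, 1/2, 1 } → simplest 507/1024
BRRBBBBBBRBR: Left { 0, 1/4, 3/8, 7/16, 15/32, 31/64, 63/128, 253/512 }, Right { 507/1024, 127/256, 1/2, 1 } → simplest 1013/2048
BRRBBBBBBRBRR: Left { 0, 1/4, 3/8, 7/16, 15/32, 31/64, 63/128, 253/512 }, Right { 1013/2048, 507/1024, 127/256, 1/2, 1 } → simplest 2025/4096
BRRBBBBBBRBRRB: Left { 0, 1/4, 3/8, 7/16, 15/32, 31/64, 63/128, 253/512, 2025/4096 }, Right { 1013/2048, 507/1024, 127/256, 1/2, 1 } → simplest 4051/8192
BRRBBBBBBRBRRBR: Left { 0, 1/4, 3/8, 7/16, 15/32, 31/64, 63/128, 253/512, 2025/4096 }, Right { 4051/8192, 1013/2048, 507/1024, 127/256, 1/2, 1 } → simplest 8101/16384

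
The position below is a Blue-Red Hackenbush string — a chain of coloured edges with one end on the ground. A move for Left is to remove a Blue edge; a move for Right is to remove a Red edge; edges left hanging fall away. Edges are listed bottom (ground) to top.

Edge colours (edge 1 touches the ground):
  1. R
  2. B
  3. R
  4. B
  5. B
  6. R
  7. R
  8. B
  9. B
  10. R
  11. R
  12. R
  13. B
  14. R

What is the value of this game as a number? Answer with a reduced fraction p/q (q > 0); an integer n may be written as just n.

-4923/8192

Prefix values for R B R B B R R B B R R R B R via {L|R} + simplicity:
R: Left { · }, Right { 0 } → simplest -1
RB: Left { -1 }, Right { 0 } → simplest -1/2
RBR: Left { -1 }, Right { -1/2, 0 } → simplest -3/4
RBRB: Left { -1, -3/4 }, Right { -1/2, 0 } → simplest -5/8
RBRBB: Left { -1, -3/4, -5/8 }, Right { -1/2, 0 } → simplest -9/16
RBRBBR: Left { -1, -3/4, -5/8 }, Right { -9/16, -1/2, 0 } → simplest -19/32
RBRBBRR: Left { -1, -3/4, -5/8 }, Right { -19/32, -9/16, -1/2, 0 } → simplest -39/64
RBRBBRRB: Left { -1, -3/4, -5/8, -39/64 }, Right { -19/32, -9/16, -1/2, 0 } → simplest -77/128
RBRBBRRBB: Left { -1, -3/4, -5/8, -39/64, -77/128 }, Right { -19/32, -9/16, -1/2, 0 } → simplest -153/256
RBRBBRRBBR: Left { -1, -3/4, -5/8, -39/64, -77/128 }, Right { -153/256, -19/32, -9/16, -1/2, 0 } → simplest -307/512
RBRBBRRBBRR: Left { -1, -3/4, -5/8, -39/64, -77/128 }, Right { -307/512, -153/256, -19/32, -9/16, -1/2, 0 } → simplest -615/1024
RBRBBRRBBRRR: Left { -1, -3/4, -5/8, -39/64, -77/128 }, Right { -615/1024, -307/512, -153/256, -19/32, -9/16, -1/2, 0 } → simplest -1231/2048
RBRBBRRBBRRRB: Left { -1, -3/4, -5/8, -39/64, -77/128, -1231/2048 }, Right { -615/1024, -307/512, -153/256, -19/32, -9/16, -1/2, 0 } → simplest -2461/4096
RBRBBRRBBRRRBR: Left { -1, -3/4, -5/8, -39/64, -77/128, -1231/2048 }, Right { -2461/4096, -615/1024, -307/512, -153/256, -19/32, -9/16, -1/2, 0 } → simplest -4923/8192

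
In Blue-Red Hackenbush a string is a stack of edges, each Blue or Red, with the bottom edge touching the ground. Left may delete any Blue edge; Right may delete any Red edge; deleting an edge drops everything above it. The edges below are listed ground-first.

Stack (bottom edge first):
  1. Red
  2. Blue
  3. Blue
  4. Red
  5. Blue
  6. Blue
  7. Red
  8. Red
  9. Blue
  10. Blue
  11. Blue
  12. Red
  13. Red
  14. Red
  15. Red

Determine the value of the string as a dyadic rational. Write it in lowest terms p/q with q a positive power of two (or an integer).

-4895/16384

G(R) = { · | 0 } — -1
G(RB) = { -1 | 0 } — -1/2
G(RBB) = { -1; -1/2 | 0 } — -1/4
G(RBBR) = { -1; -1/2 | -1/4; 0 } — -3/8
G(RBBRB) = { -1; -1/2; -3/8 | -1/4; 0 } — -5/16
G(RBBRBB) = { -1; -1/2; -3/8; -5/16 | -1/4; 0 } — -9/32
G(RBBRBBR) = { -1; -1/2; -3/8; -5/16 | -9/32; -1/4; 0 } — -19/64
G(RBBRBBRR) = { -1; -1/2; -3/8; -5/16 | -19/64; -9/32; -1/4; 0 } — -39/128
G(RBBRBBRRB) = { -1; -1/2; -3/8; -5/16; -39/128 | -19/64; -9/32; -1/4; 0 } — -77/256
G(RBBRBBRRBB) = { -1; -1/2; -3/8; -5/16; -39/128; -77/256 | -19/64; -9/32; -1/4; 0 } — -153/512
G(RBBRBBRRBBB) = { -1; -1/2; -3/8; -5/16; -39/128; -77/256; -153/512 | -19/64; -9/32; -1/4; 0 } — -305/1024
G(RBBRBBRRBBBR) = { -1; -1/2; -3/8; -5/16; -39/128; -77/256; -153/512 | -305/1024; -19/64; -9/32; -1/4; 0 } — -611/2048
G(RBBRBBRRBBBRR) = { -1; -1/2; -3/8; -5/16; -39/128; -77/256; -153/512 | -611/2048; -305/1024; -19/64; -9/32; -1/4; 0 } — -1223/4096
G(RBBRBBRRBBBRRR) = { -1; -1/2; -3/8; -5/16; -39/128; -77/256; -153/512 | -1223/4096; -611/2048; -305/1024; -19/64; -9/32; -1/4; 0 } — -2447/8192
G(RBBRBBRRBBBRRRR) = { -1; -1/2; -3/8; -5/16; -39/128; -77/256; -153/512 | -2447/8192; -1223/4096; -611/2048; -305/1024; -19/64; -9/32; -1/4; 0 } — -4895/16384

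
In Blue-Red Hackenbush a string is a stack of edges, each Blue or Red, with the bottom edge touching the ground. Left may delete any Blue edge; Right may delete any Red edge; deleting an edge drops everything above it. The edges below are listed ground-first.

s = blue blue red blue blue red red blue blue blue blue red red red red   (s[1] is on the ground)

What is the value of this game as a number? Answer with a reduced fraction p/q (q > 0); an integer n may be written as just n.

14817/8192

1 of 15 · b · max L 0 · min R +∞ so 1
2 of 15 · bb · max L 1 · min R +∞ so 2
3 of 15 · bbr · max L 1 · min R 2 so 3/2
4 of 15 · bbrb · max L 3/2 · min R 2 so 7/4
5 of 15 · bbrbb · max L 7/4 · min R 2 so 15/8
6 of 15 · bbrbbr · max L 7/4 · min R 15/8 so 29/16
7 of 15 · bbrbbrr · max L 7/4 · min R 29/16 so 57/32
8 of 15 · bbrbbrrb · max L 57/32 · min R 29/16 so 115/64
9 of 15 · bbrbbrrbb · max L 115/64 · min R 29/16 so 231/128
10 of 15 · bbrbbrrbbb · max L 231/128 · min R 29/16 so 463/256
11 of 15 · bbrbbrrbbbb · max L 463/256 · min R 29/16 so 927/512
12 of 15 · bbrbbrrbbbbr · max L 463/256 · min R 927/512 so 1853/1024
13 of 15 · bbrbbrrbbbbrr · max L 463/256 · min R 1853/1024 so 3705/2048
14 of 15 · bbrbbrrbbbbrrr · max L 463/256 · min R 3705/2048 so 7409/4096
15 of 15 · bbrbbrrbbbbrrrr · max L 463/256 · min R 7409/4096 so 14817/8192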